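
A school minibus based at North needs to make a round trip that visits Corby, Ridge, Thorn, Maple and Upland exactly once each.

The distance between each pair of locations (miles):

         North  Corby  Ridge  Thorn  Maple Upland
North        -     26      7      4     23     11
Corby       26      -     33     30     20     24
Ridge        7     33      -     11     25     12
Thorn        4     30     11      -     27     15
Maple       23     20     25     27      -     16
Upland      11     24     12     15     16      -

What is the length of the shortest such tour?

With 5 stops there are 5!/2 = 60 distinct round trips (a route and its reverse cost the same).
North-Corby-Ridge-Thorn-Maple-Upland-North: 26+33+11+27+16+11 = 124
North-Corby-Ridge-Thorn-Upland-Maple-North: 26+33+11+15+16+23 = 124
North-Corby-Ridge-Maple-Thorn-Upland-North: 26+33+25+27+15+11 = 137
North-Corby-Ridge-Maple-Upland-Thorn-North: 26+33+25+16+15+4 = 119
North-Corby-Ridge-Upland-Thorn-Maple-North: 26+33+12+15+27+23 = 136
North-Corby-Ridge-Upland-Maple-Thorn-North: 26+33+12+16+27+4 = 118
North-Corby-Thorn-Ridge-Maple-Upland-North: 26+30+11+25+16+11 = 119
North-Corby-Thorn-Ridge-Upland-Maple-North: 26+30+11+12+16+23 = 118
North-Corby-Thorn-Maple-Ridge-Upland-North: 26+30+27+25+12+11 = 131
North-Corby-Thorn-Maple-Upland-Ridge-North: 26+30+27+16+12+7 = 118
North-Corby-Thorn-Upland-Ridge-Maple-North: 26+30+15+12+25+23 = 131
North-Corby-Thorn-Upland-Maple-Ridge-North: 26+30+15+16+25+7 = 119
North-Corby-Maple-Ridge-Thorn-Upland-North: 26+20+25+11+15+11 = 108
North-Corby-Maple-Ridge-Upland-Thorn-North: 26+20+25+12+15+4 = 102
… (46 more)
North-Corby-Maple-Upland-Ridge-Thorn-North: 26+20+16+12+11+4 = 89  ← best
The minimum is 89.
One optimal route: North → Corby → Maple → Upland → Ridge → Thorn → North (or its reverse).

Minimum total distance: 89 miles.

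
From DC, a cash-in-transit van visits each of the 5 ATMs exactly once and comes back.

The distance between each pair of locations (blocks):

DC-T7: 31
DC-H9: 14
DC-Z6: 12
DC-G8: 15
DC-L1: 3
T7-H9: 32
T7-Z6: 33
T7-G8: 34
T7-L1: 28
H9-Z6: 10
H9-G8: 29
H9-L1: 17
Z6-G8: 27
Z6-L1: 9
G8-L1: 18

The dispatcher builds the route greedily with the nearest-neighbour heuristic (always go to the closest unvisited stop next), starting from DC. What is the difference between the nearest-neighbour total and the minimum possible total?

Excess over optimum: 13 blocks.

From DC: L1=3, Z6=12, H9=14, G8=15, T7=31 → choose L1 (3).
From L1: Z6=9, H9=17, G8=18, T7=28 → choose Z6 (9).
From Z6: H9=10, G8=27, T7=33 → choose H9 (10).
From H9: G8=29, T7=32 → choose G8 (29).
From G8: T7=34 → choose T7 (34).
NN route DC → L1 → Z6 → H9 → G8 → T7 → DC costs 116.
Optimal: DC → G8 → T7 → H9 → Z6 → L1 → DC costs 103 (by enumerating all 60 distinct tours).
Excess = 116 − 103 = 13.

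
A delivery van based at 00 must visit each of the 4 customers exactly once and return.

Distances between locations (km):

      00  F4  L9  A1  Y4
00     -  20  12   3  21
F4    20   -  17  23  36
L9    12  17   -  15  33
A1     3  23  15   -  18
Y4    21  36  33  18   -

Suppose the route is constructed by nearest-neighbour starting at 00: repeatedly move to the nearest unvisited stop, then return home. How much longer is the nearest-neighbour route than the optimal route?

6 km longer than the optimal tour.

From 00: A1=3, L9=12, F4=20, Y4=21 → choose A1 (3).
From A1: L9=15, Y4=18, F4=23 → choose L9 (15).
From L9: F4=17, Y4=33 → choose F4 (17).
From F4: Y4=36 → choose Y4 (36).
NN route 00 → A1 → L9 → F4 → Y4 → 00 costs 92.
Optimal: 00 → L9 → F4 → Y4 → A1 → 00 costs 86 (by enumerating all 12 distinct tours).
Excess = 92 − 86 = 6.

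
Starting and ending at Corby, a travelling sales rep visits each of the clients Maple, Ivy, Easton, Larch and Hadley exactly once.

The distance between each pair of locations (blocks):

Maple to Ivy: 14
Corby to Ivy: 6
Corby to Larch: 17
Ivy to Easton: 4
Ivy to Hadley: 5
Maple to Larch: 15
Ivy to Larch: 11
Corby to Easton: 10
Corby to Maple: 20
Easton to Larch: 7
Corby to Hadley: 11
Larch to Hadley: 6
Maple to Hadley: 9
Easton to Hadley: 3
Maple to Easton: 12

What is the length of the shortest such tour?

With 5 stops there are 5!/2 = 60 distinct round trips (a route and its reverse cost the same).
Corby-Maple-Ivy-Easton-Larch-Hadley-Corby: 20+14+4+7+6+11 = 62
Corby-Maple-Ivy-Easton-Hadley-Larch-Corby: 20+14+4+3+6+17 = 64
Corby-Maple-Ivy-Larch-Easton-Hadley-Corby: 20+14+11+7+3+11 = 66
Corby-Maple-Ivy-Larch-Hadley-Easton-Corby: 20+14+11+6+3+10 = 64
Corby-Maple-Ivy-Hadley-Easton-Larch-Corby: 20+14+5+3+7+17 = 66
Corby-Maple-Ivy-Hadley-Larch-Easton-Corby: 20+14+5+6+7+10 = 62
Corby-Maple-Easton-Ivy-Larch-Hadley-Corby: 20+12+4+11+6+11 = 64
Corby-Maple-Easton-Ivy-Hadley-Larch-Corby: 20+12+4+5+6+17 = 64
Corby-Maple-Easton-Larch-Ivy-Hadley-Corby: 20+12+7+11+5+11 = 66
Corby-Maple-Easton-Larch-Hadley-Ivy-Corby: 20+12+7+6+5+6 = 56
Corby-Maple-Easton-Hadley-Ivy-Larch-Corby: 20+12+3+5+11+17 = 68
Corby-Maple-Easton-Hadley-Larch-Ivy-Corby: 20+12+3+6+11+6 = 58
Corby-Maple-Larch-Ivy-Easton-Hadley-Corby: 20+15+11+4+3+11 = 64
Corby-Maple-Larch-Ivy-Hadley-Easton-Corby: 20+15+11+5+3+10 = 64
… (46 more)
Corby-Maple-Hadley-Larch-Easton-Ivy-Corby: 20+9+6+7+4+6 = 52  ← best
The minimum is 52.
One optimal route: Corby → Maple → Hadley → Larch → Easton → Ivy → Corby (or its reverse).

Shortest round trip = 52 blocks.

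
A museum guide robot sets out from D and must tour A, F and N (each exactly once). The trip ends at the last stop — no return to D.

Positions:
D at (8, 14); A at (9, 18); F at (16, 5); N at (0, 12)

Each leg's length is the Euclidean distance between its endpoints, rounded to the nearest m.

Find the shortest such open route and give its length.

There are 3! = 6 possible orderings.
D→A→F→N: 4+15+17 = 36
D→A→N→F: 4+11+17 = 32
D→F→A→N: 12+15+11 = 38
D→F→N→A: 12+17+11 = 40
D→N→A→F: 8+11+15 = 34
D→N→F→A: 8+17+15 = 40
The minimum is 32.
One shortest path: D → A → N → F.

Minimum one-way distance = 32 m.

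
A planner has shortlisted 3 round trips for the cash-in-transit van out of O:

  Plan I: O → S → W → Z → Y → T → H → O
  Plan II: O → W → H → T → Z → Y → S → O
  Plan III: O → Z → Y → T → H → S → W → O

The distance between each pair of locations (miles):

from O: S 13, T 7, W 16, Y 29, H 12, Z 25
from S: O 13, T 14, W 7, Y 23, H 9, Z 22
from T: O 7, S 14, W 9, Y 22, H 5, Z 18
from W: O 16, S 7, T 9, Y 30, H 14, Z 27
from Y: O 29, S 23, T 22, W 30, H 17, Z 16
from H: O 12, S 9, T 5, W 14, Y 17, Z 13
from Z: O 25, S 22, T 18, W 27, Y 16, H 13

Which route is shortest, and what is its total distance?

Plan I: 13 + 7 + 27 + 16 + 22 + 5 + 12 = 102
Plan II: 16 + 14 + 5 + 18 + 16 + 23 + 13 = 105
Plan III: 25 + 16 + 22 + 5 + 9 + 7 + 16 = 100

Shortest is Plan III, total 100 miles.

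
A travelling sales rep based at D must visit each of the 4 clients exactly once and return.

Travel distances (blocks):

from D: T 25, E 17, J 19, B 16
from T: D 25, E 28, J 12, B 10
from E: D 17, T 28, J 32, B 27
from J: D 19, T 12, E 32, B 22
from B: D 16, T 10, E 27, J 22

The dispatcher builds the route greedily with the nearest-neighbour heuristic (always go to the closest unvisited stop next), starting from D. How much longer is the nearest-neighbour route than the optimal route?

D: B=16, E=17, J=19, T=25 ⇒ B
B: T=10, J=22, E=27 ⇒ T
T: J=12, E=28 ⇒ J
J: E=32 ⇒ E
NN route D → B → T → J → E → D costs 87.
Optimal: D → E → B → T → J → D costs 85 (by enumerating all 12 distinct tours).
Excess = 87 − 85 = 2.

Excess over optimum: 2 blocks.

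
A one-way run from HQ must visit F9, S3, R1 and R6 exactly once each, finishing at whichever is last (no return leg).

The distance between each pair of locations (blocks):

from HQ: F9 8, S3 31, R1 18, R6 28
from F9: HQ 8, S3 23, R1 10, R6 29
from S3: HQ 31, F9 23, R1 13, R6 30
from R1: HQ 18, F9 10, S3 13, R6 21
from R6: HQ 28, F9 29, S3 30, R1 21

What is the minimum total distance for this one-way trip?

Minimum one-way distance = 61 blocks.

There are 4! = 24 possible orderings.
HQ→F9→S3→R1→R6: 8+23+13+21 = 65
HQ→F9→S3→R6→R1: 8+23+30+21 = 82
HQ→F9→R1→S3→R6: 8+10+13+30 = 61
HQ→F9→R1→R6→S3: 8+10+21+30 = 69
HQ→F9→R6→S3→R1: 8+29+30+13 = 80
HQ→F9→R6→R1→S3: 8+29+21+13 = 71
HQ→S3→F9→R1→R6: 31+23+10+21 = 85
HQ→S3→F9→R6→R1: 31+23+29+21 = 104
HQ→S3→R1→F9→R6: 31+13+10+29 = 83
HQ→S3→R1→R6→F9: 31+13+21+29 = 94
HQ→S3→R6→F9→R1: 31+30+29+10 = 100
HQ→S3→R6→R1→F9: 31+30+21+10 = 92
HQ→R1→F9→S3→R6: 18+10+23+30 = 81
HQ→R1→F9→R6→S3: 18+10+29+30 = 87
… (10 more)
The minimum is 61.
One shortest path: HQ → F9 → R1 → S3 → R6.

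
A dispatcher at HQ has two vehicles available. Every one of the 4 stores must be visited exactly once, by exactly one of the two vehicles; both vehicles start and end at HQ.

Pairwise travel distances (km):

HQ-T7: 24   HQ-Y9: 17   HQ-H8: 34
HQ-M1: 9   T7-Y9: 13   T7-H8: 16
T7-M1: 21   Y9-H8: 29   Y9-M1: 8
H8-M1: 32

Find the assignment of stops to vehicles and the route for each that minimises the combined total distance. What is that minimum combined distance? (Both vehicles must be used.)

98 km — the smallest possible combined total.

Check every non-empty split of the stops between the two vehicles; for each half take its own optimal tour:
  {T7} + {Y9, H8, M1}: 48 + 80 = 128
  {Y9} + {T7, H8, M1}: 34 + 80 = 114
  {T7, Y9} + {H8, M1}: 54 + 75 = 129
  {H8} + {T7, Y9, M1}: 68 + 54 = 122
  {T7, H8} + {Y9, M1}: 74 + 34 = 108
  {Y9, H8} + {T7, M1}: 80 + 54 = 134
  … (7 splits in total)
  {T7, Y9, H8} + {M1}: 80 + 18 = 98  ← best
Best: vehicle 1 HQ → Y9 → T7 → H8 → HQ = 80; vehicle 2 HQ → M1 → HQ = 18; combined 98.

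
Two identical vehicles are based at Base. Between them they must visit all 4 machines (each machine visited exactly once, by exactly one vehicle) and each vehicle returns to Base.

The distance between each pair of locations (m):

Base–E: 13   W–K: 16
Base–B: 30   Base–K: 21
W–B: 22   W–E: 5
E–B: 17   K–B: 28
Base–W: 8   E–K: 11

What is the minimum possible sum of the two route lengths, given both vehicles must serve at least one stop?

There are 2^3 − 1 = 7 ways to divide the 4 stops into two non-empty groups. For each, the best each vehicle can do is its own shortest tour through its group:
  {W} + {E, K, B}: 16 + 79 = 95
  {E} + {W, K, B}: 26 + 79 = 105
  {W, E} + {K, B}: 26 + 79 = 105
  {K} + {W, E, B}: 42 + 60 = 102
  {W, K} + {E, B}: 45 + 60 = 105
  {E, K} + {W, B}: 45 + 60 = 105
  … (7 splits in total)
Best: vehicle 1 Base → W → Base = 16; vehicle 2 Base → E → B → K → Base = 79; combined 95.

Minimum combined distance: 95 m.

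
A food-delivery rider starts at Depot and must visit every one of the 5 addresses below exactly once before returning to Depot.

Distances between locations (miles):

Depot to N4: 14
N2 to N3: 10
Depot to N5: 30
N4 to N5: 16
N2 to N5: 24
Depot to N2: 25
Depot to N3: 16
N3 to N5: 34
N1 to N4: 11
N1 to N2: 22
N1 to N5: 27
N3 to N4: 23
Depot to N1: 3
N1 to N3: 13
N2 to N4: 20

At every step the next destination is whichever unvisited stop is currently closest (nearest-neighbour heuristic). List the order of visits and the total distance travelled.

Nearest-neighbour total = 80 miles; route Depot → N1 → N4 → N5 → N2 → N3 → Depot.

At Depot the remaining stops are N1 3, N4 14, N3 16, N2 25, N5 30; go to N1.
At N1 the remaining stops are N4 11, N3 13, N2 22, N5 27; go to N4.
At N4 the remaining stops are N5 16, N2 20, N3 23; go to N5.
At N5 the remaining stops are N2 24, N3 34; go to N2.
At N2 the remaining stops are N3 10; go to N3.
Return N3→Depot: 16.
Total = 3 + 11 + 16 + 24 + 10 + 16 = 80.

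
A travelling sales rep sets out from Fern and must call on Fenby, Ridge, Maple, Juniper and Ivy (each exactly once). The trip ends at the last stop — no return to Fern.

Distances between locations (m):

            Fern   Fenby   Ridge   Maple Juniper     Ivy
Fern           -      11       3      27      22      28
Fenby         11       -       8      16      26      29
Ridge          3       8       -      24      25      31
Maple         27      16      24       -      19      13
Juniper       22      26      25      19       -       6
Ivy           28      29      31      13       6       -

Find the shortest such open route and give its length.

Shortest open route: 46 m.

There are 5! = 120 possible orderings.
Fern - Fenby - Ridge - Maple - Juniper - Ivy: 11+8+24+19+6 = 68
Fern - Fenby - Ridge - Maple - Ivy - Juniper: 11+8+24+13+6 = 62
Fern - Fenby - Ridge - Juniper - Maple - Ivy: 11+8+25+19+13 = 76
Fern - Fenby - Ridge - Juniper - Ivy - Maple: 11+8+25+6+13 = 63
Fern - Fenby - Ridge - Ivy - Maple - Juniper: 11+8+31+13+19 = 82
Fern - Fenby - Ridge - Ivy - Juniper - Maple: 11+8+31+6+19 = 75
Fern - Fenby - Maple - Ridge - Juniper - Ivy: 11+16+24+25+6 = 82
Fern - Fenby - Maple - Ridge - Ivy - Juniper: 11+16+24+31+6 = 88
Fern - Fenby - Maple - Juniper - Ridge - Ivy: 11+16+19+25+31 = 102
Fern - Fenby - Maple - Juniper - Ivy - Ridge: 11+16+19+6+31 = 83
Fern - Fenby - Maple - Ivy - Ridge - Juniper: 11+16+13+31+25 = 96
Fern - Fenby - Maple - Ivy - Juniper - Ridge: 11+16+13+6+25 = 71
Fern - Fenby - Juniper - Ridge - Maple - Ivy: 11+26+25+24+13 = 99
Fern - Fenby - Juniper - Ridge - Ivy - Maple: 11+26+25+31+13 = 106
… (106 more)
Fern - Ridge - Fenby - Maple - Ivy - Juniper: 3+8+16+13+6 = 46  ← best
The minimum is 46.
One shortest path: Fern → Ridge → Fenby → Maple → Ivy → Juniper.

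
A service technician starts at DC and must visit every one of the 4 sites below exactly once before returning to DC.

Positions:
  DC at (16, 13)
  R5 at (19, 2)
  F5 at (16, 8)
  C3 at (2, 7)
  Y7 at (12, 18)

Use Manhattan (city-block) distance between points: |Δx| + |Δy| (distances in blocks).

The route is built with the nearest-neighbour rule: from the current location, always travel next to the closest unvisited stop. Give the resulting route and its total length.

DC → [F5:5 / Y7:9 / R5:14 / C3:20] → F5 (5)
F5 → [R5:9 / Y7:14 / C3:15] → R5 (9)
R5 → [C3:22 / Y7:23] → C3 (22)
C3 → [Y7:21] → Y7 (21)
Return Y7→DC: 9.
Total = 5 + 9 + 22 + 21 + 9 = 66.

66 blocks along DC → F5 → R5 → C3 → Y7 → DC.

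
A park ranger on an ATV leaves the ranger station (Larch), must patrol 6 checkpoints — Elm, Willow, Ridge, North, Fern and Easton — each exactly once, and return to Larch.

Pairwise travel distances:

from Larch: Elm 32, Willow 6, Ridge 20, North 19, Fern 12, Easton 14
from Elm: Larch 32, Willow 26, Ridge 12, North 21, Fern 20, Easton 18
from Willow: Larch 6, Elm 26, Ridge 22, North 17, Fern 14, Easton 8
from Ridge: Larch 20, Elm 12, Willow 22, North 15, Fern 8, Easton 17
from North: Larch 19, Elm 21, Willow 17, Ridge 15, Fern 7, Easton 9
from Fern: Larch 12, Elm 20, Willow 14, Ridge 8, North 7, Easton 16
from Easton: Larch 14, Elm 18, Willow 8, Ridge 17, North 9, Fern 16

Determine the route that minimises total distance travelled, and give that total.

There are 360 distinct closed tours to check (reversals are equivalent).
Larch - Elm - Willow - Ridge - North - Fern - Easton - Larch: 32+26+22+15+7+16+14 = 132
Larch - Elm - Willow - Ridge - North - Easton - Fern - Larch: 32+26+22+15+9+16+12 = 132
Larch - Elm - Willow - Ridge - Fern - North - Easton - Larch: 32+26+22+8+7+9+14 = 118
Larch - Elm - Willow - Ridge - Fern - Easton - North - Larch: 32+26+22+8+16+9+19 = 132
Larch - Elm - Willow - Ridge - Easton - North - Fern - Larch: 32+26+22+17+9+7+12 = 125
Larch - Elm - Willow - Ridge - Easton - Fern - North - Larch: 32+26+22+17+16+7+19 = 139
Larch - Elm - Willow - North - Ridge - Fern - Easton - Larch: 32+26+17+15+8+16+14 = 128
Larch - Elm - Willow - North - Ridge - Easton - Fern - Larch: 32+26+17+15+17+16+12 = 135
… (352 more)
Larch - Willow - Easton - North - Elm - Ridge - Fern - Larch: 6+8+9+21+12+8+12 = 76  ← best
The minimum is 76.
One optimal route: Larch → Willow → Easton → North → Elm → Ridge → Fern → Larch (or its reverse).

Shortest round trip = 76.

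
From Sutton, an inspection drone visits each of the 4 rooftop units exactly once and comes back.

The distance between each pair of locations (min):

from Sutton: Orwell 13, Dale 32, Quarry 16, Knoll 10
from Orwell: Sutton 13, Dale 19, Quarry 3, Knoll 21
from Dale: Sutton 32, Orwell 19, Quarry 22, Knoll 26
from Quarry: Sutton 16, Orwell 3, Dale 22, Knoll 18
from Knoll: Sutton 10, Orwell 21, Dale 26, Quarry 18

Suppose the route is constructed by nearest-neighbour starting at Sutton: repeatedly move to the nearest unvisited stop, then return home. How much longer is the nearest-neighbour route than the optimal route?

Sutton: Knoll=10, Orwell=13, Quarry=16, Dale=32 ⇒ Knoll
Knoll: Quarry=18, Orwell=21, Dale=26 ⇒ Quarry
Quarry: Orwell=3, Dale=22 ⇒ Orwell
Orwell: Dale=19 ⇒ Dale
NN route Sutton → Knoll → Quarry → Orwell → Dale → Sutton costs 82.
Optimal: Sutton → Orwell → Quarry → Dale → Knoll → Sutton costs 74 (by enumerating all 12 distinct tours).
Excess = 82 − 74 = 8.

Excess over optimum: 8 min.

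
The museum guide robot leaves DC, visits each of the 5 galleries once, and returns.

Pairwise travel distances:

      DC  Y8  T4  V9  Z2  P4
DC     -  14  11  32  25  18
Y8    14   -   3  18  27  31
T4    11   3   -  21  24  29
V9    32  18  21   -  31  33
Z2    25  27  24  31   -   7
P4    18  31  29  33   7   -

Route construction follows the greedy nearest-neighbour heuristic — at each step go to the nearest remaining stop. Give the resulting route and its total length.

88 along DC → T4 → Y8 → V9 → Z2 → P4 → DC.

At DC the remaining stops are T4 11, Y8 14, P4 18, Z2 25, V9 32; go to T4.
At T4 the remaining stops are Y8 3, V9 21, Z2 24, P4 29; go to Y8.
At Y8 the remaining stops are V9 18, Z2 27, P4 31; go to V9.
At V9 the remaining stops are Z2 31, P4 33; go to Z2.
At Z2 the remaining stops are P4 7; go to P4.
Return P4→DC: 18.
Total = 11 + 3 + 18 + 31 + 7 + 18 = 88.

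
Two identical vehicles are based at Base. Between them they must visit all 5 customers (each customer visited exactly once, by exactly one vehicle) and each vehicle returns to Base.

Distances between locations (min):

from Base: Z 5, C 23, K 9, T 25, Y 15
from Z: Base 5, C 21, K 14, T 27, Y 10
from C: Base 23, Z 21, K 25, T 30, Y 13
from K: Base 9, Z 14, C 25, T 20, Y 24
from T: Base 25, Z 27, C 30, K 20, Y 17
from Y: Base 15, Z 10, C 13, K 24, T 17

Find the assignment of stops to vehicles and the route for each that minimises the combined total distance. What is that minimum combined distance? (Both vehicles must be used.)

Check every non-empty split of the stops between the two vehicles; for each half take its own optimal tour:
  {Z} + {C, K, T, Y}: 10 + 82 = 92
  {C} + {Z, K, T, Y}: 46 + 61 = 107
  {Z, C} + {K, T, Y}: 49 + 61 = 110
  {K} + {Z, C, T, Y}: 18 + 81 = 99
  {Z, K} + {C, T, Y}: 28 + 78 = 106
  {C, K} + {Z, T, Y}: 57 + 57 = 114
  … (15 splits in total)
Best: vehicle 1 Base → Z → Base = 10; vehicle 2 Base → C → Y → T → K → Base = 82; combined 92.

Minimum combined distance: 92 min.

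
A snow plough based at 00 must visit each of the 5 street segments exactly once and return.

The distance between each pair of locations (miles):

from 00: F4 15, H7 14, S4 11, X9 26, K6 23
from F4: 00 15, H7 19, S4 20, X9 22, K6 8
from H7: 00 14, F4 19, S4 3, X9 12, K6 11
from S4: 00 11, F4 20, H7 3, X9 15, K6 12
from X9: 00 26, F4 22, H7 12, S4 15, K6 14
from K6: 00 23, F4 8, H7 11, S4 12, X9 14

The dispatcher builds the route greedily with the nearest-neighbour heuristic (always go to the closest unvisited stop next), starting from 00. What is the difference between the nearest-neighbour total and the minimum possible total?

From 00: S4=11, H7=14, F4=15, K6=23, X9=26 → choose S4 (11).
From S4: H7=3, K6=12, X9=15, F4=20 → choose H7 (3).
From H7: K6=11, X9=12, F4=19 → choose K6 (11).
From K6: F4=8, X9=14 → choose F4 (8).
From F4: X9=22 → choose X9 (22).
NN route 00 → S4 → H7 → K6 → F4 → X9 → 00 costs 81.
Optimal: 00 → F4 → K6 → X9 → H7 → S4 → 00 costs 63 (by enumerating all 60 distinct tours).
Excess = 81 − 63 = 18.

18 miles longer than the optimal tour.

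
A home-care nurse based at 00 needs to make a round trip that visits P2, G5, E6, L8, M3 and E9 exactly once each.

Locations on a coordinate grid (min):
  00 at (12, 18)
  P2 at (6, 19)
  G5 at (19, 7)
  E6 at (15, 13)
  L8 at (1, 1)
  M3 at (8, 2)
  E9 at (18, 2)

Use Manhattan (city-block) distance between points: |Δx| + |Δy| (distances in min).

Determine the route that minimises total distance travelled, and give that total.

72 min — the shortest possible round trip.

There are 360 distinct closed tours to check (reversals are equivalent).
00-P2-G5-E6-L8-M3-E9-00: 7+25+10+26+8+10+22 = 108
00-P2-G5-E6-L8-E9-M3-00: 7+25+10+26+18+10+20 = 116
00-P2-G5-E6-M3-L8-E9-00: 7+25+10+18+8+18+22 = 108
00-P2-G5-E6-M3-E9-L8-00: 7+25+10+18+10+18+28 = 116
00-P2-G5-E6-E9-L8-M3-00: 7+25+10+14+18+8+20 = 102
00-P2-G5-E6-E9-M3-L8-00: 7+25+10+14+10+8+28 = 102
00-P2-G5-L8-E6-M3-E9-00: 7+25+24+26+18+10+22 = 132
00-P2-G5-L8-E6-E9-M3-00: 7+25+24+26+14+10+20 = 126
… (352 more)
00-P2-L8-M3-E9-G5-E6-00: 7+23+8+10+6+10+8 = 72  ← best
The minimum is 72.
One optimal route: 00 → P2 → L8 → M3 → E9 → G5 → E6 → 00 (or its reverse).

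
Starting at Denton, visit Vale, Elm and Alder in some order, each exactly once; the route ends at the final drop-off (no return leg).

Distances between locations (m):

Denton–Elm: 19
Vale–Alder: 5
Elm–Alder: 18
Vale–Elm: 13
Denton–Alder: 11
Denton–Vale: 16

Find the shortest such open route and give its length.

Shortest open route: 29 m.

There are 3! = 6 possible orderings.
Denton → Vale → Elm → Alder: 16+13+18 = 47
Denton → Vale → Alder → Elm: 16+5+18 = 39
Denton → Elm → Vale → Alder: 19+13+5 = 37
Denton → Elm → Alder → Vale: 19+18+5 = 42
Denton → Alder → Vale → Elm: 11+5+13 = 29
Denton → Alder → Elm → Vale: 11+18+13 = 42
The minimum is 29.
One shortest path: Denton → Alder → Vale → Elm.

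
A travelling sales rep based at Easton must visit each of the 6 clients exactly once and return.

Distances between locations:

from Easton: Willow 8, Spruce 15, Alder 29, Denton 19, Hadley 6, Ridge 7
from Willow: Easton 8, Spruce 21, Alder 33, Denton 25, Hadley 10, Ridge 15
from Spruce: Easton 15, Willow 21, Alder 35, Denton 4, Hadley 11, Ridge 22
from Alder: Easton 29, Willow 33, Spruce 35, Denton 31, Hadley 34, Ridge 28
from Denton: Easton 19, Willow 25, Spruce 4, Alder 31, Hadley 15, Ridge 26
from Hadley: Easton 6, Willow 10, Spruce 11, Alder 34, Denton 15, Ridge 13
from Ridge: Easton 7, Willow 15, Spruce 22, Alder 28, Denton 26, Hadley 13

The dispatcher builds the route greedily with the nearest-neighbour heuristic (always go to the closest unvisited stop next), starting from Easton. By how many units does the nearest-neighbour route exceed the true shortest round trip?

Easton: Hadley=6, Ridge=7, Willow=8, Spruce=15, Denton=19, Alder=29 ⇒ Hadley
Hadley: Willow=10, Spruce=11, Ridge=13, Denton=15, Alder=34 ⇒ Willow
Willow: Ridge=15, Spruce=21, Denton=25, Alder=33 ⇒ Ridge
Ridge: Spruce=22, Denton=26, Alder=28 ⇒ Spruce
Spruce: Denton=4, Alder=35 ⇒ Denton
Denton: Alder=31 ⇒ Alder
NN route Easton → Hadley → Willow → Ridge → Spruce → Denton → Alder → Easton costs 117.
Optimal: Easton → Willow → Hadley → Spruce → Denton → Alder → Ridge → Easton costs 99 (by enumerating all 360 distinct tours).
Excess = 117 − 99 = 18.

18 longer than the optimal tour.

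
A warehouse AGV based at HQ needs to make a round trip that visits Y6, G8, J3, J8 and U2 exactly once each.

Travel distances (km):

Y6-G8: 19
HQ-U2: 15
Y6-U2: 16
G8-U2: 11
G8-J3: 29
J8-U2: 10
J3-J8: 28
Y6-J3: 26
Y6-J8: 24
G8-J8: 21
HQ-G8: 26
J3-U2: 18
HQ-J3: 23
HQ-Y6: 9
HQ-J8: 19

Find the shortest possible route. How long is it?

With 5 stops there are 5!/2 = 60 distinct round trips (a route and its reverse cost the same).
HQ → Y6 → G8 → J3 → J8 → U2 → HQ: 9+19+29+28+10+15 = 110
HQ → Y6 → G8 → J3 → U2 → J8 → HQ: 9+19+29+18+10+19 = 104
HQ → Y6 → G8 → J8 → J3 → U2 → HQ: 9+19+21+28+18+15 = 110
HQ → Y6 → G8 → J8 → U2 → J3 → HQ: 9+19+21+10+18+23 = 100
HQ → Y6 → G8 → U2 → J3 → J8 → HQ: 9+19+11+18+28+19 = 104
HQ → Y6 → G8 → U2 → J8 → J3 → HQ: 9+19+11+10+28+23 = 100
HQ → Y6 → J3 → G8 → J8 → U2 → HQ: 9+26+29+21+10+15 = 110
HQ → Y6 → J3 → G8 → U2 → J8 → HQ: 9+26+29+11+10+19 = 104
HQ → Y6 → J3 → J8 → G8 → U2 → HQ: 9+26+28+21+11+15 = 110
HQ → Y6 → J3 → J8 → U2 → G8 → HQ: 9+26+28+10+11+26 = 110
HQ → Y6 → J3 → U2 → G8 → J8 → HQ: 9+26+18+11+21+19 = 104
HQ → Y6 → J3 → U2 → J8 → G8 → HQ: 9+26+18+10+21+26 = 110
HQ → Y6 → J8 → G8 → J3 → U2 → HQ: 9+24+21+29+18+15 = 116
HQ → Y6 → J8 → G8 → U2 → J3 → HQ: 9+24+21+11+18+23 = 106
… (46 more)
The minimum is 100.
One optimal route: HQ → Y6 → G8 → J8 → U2 → J3 → HQ (or its reverse).

100 km — the shortest possible round trip.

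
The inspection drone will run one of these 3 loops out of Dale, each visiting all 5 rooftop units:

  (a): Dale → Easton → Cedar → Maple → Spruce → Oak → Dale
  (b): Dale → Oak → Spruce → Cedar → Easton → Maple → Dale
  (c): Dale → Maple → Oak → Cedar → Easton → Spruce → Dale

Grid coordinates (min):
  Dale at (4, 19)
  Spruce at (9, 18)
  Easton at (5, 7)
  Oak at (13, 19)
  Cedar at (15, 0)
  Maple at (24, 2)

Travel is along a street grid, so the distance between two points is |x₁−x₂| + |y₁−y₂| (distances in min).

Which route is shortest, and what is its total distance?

(a): 13 + 17 + 11 + 31 + 5 + 9 = 86
(b): 9 + 5 + 24 + 17 + 24 + 37 = 116
(c): 37 + 28 + 21 + 17 + 15 + 6 = 124

86 min — (a) is the shortest.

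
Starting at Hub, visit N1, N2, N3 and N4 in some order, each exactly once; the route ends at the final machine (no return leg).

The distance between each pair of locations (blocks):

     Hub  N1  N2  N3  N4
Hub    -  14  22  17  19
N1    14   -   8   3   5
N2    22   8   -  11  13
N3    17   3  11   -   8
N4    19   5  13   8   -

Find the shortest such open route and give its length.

There are 4! = 24 possible orderings.
Hub → N1 → N2 → N3 → N4: 14+8+11+8 = 41
Hub → N1 → N2 → N4 → N3: 14+8+13+8 = 43
Hub → N1 → N3 → N2 → N4: 14+3+11+13 = 41
Hub → N1 → N3 → N4 → N2: 14+3+8+13 = 38
Hub → N1 → N4 → N2 → N3: 14+5+13+11 = 43
Hub → N1 → N4 → N3 → N2: 14+5+8+11 = 38
Hub → N2 → N1 → N3 → N4: 22+8+3+8 = 41
Hub → N2 → N1 → N4 → N3: 22+8+5+8 = 43
Hub → N2 → N3 → N1 → N4: 22+11+3+5 = 41
Hub → N2 → N3 → N4 → N1: 22+11+8+5 = 46
Hub → N2 → N4 → N1 → N3: 22+13+5+3 = 43
Hub → N2 → N4 → N3 → N1: 22+13+8+3 = 46
Hub → N3 → N1 → N2 → N4: 17+3+8+13 = 41
Hub → N3 → N1 → N4 → N2: 17+3+5+13 = 38
… (10 more)
The minimum is 38.
One shortest path: Hub → N1 → N3 → N4 → N2.

Shortest open route: 38 blocks.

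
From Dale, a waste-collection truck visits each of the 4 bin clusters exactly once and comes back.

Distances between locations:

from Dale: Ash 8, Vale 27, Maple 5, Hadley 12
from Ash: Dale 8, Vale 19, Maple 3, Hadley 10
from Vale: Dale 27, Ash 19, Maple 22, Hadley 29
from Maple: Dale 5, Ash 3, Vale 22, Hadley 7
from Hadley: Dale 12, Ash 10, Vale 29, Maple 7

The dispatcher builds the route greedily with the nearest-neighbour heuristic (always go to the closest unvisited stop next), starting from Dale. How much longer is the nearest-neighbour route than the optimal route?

6 longer than the optimal tour.

Dale: Maple=5, Ash=8, Hadley=12, Vale=27 ⇒ Maple
Maple: Ash=3, Hadley=7, Vale=22 ⇒ Ash
Ash: Hadley=10, Vale=19 ⇒ Hadley
Hadley: Vale=29 ⇒ Vale
NN route Dale → Maple → Ash → Hadley → Vale → Dale costs 74.
Optimal: Dale → Ash → Vale → Maple → Hadley → Dale costs 68 (by enumerating all 12 distinct tours).
Excess = 74 − 68 = 6.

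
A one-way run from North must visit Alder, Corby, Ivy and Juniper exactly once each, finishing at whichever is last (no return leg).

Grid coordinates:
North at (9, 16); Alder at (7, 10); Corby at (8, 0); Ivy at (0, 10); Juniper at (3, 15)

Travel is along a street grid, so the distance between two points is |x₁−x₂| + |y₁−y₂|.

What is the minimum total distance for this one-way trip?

There are 4! = 24 possible orderings.
North→Alder→Corby→Ivy→Juniper: 8+11+18+8 = 45
North→Alder→Corby→Juniper→Ivy: 8+11+20+8 = 47
North→Alder→Ivy→Corby→Juniper: 8+7+18+20 = 53
North→Alder→Ivy→Juniper→Corby: 8+7+8+20 = 43
North→Alder→Juniper→Corby→Ivy: 8+9+20+18 = 55
North→Alder→Juniper→Ivy→Corby: 8+9+8+18 = 43
North→Corby→Alder→Ivy→Juniper: 17+11+7+8 = 43
North→Corby→Alder→Juniper→Ivy: 17+11+9+8 = 45
North→Corby→Ivy→Alder→Juniper: 17+18+7+9 = 51
North→Corby→Ivy→Juniper→Alder: 17+18+8+9 = 52
North→Corby→Juniper→Alder→Ivy: 17+20+9+7 = 53
North→Corby→Juniper→Ivy→Alder: 17+20+8+7 = 52
North→Ivy→Alder→Corby→Juniper: 15+7+11+20 = 53
North→Ivy→Alder→Juniper→Corby: 15+7+9+20 = 51
… (10 more)
North→Juniper→Ivy→Alder→Corby: 7+8+7+11 = 33  ← best
The minimum is 33.
One shortest path: North → Juniper → Ivy → Alder → Corby.

33 — the minimum one-way total.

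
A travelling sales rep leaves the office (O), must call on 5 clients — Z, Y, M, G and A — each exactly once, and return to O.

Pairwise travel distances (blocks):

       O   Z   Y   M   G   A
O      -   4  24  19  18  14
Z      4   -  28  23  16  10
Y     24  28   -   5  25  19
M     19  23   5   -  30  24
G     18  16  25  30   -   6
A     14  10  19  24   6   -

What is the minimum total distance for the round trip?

Minimum total distance: 69 blocks.

There are 60 distinct closed tours to check (reversals are equivalent).
O - Z - Y - M - G - A - O: 4+28+5+30+6+14 = 87
O - Z - Y - M - A - G - O: 4+28+5+24+6+18 = 85
O - Z - Y - G - M - A - O: 4+28+25+30+24+14 = 125
O - Z - Y - G - A - M - O: 4+28+25+6+24+19 = 106
O - Z - Y - A - M - G - O: 4+28+19+24+30+18 = 123
O - Z - Y - A - G - M - O: 4+28+19+6+30+19 = 106
O - Z - M - Y - G - A - O: 4+23+5+25+6+14 = 77
O - Z - M - Y - A - G - O: 4+23+5+19+6+18 = 75
O - Z - M - G - Y - A - O: 4+23+30+25+19+14 = 115
O - Z - M - G - A - Y - O: 4+23+30+6+19+24 = 106
O - Z - M - A - Y - G - O: 4+23+24+19+25+18 = 113
O - Z - M - A - G - Y - O: 4+23+24+6+25+24 = 106
O - Z - G - Y - M - A - O: 4+16+25+5+24+14 = 88
O - Z - G - Y - A - M - O: 4+16+25+19+24+19 = 107
… (46 more)
O - Z - G - A - Y - M - O: 4+16+6+19+5+19 = 69  ← best
The minimum is 69.
One optimal route: O → Z → G → A → Y → M → O (or its reverse).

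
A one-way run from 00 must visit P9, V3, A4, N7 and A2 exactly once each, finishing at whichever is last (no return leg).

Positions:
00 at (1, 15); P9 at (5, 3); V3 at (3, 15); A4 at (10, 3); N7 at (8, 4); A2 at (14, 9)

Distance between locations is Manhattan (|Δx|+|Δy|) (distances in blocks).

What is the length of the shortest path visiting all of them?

Minimum one-way distance = 33 blocks.

There are 5! = 120 possible orderings.
00 → P9 → V3 → A4 → N7 → A2: 16+14+19+3+11 = 63
00 → P9 → V3 → A4 → A2 → N7: 16+14+19+10+11 = 70
00 → P9 → V3 → N7 → A4 → A2: 16+14+16+3+10 = 59
00 → P9 → V3 → N7 → A2 → A4: 16+14+16+11+10 = 67
00 → P9 → V3 → A2 → A4 → N7: 16+14+17+10+3 = 60
00 → P9 → V3 → A2 → N7 → A4: 16+14+17+11+3 = 61
00 → P9 → A4 → V3 → N7 → A2: 16+5+19+16+11 = 67
00 → P9 → A4 → V3 → A2 → N7: 16+5+19+17+11 = 68
00 → P9 → A4 → N7 → V3 → A2: 16+5+3+16+17 = 57
00 → P9 → A4 → N7 → A2 → V3: 16+5+3+11+17 = 52
00 → P9 → A4 → A2 → V3 → N7: 16+5+10+17+16 = 64
00 → P9 → A4 → A2 → N7 → V3: 16+5+10+11+16 = 58
00 → P9 → N7 → V3 → A4 → A2: 16+4+16+19+10 = 65
00 → P9 → N7 → V3 → A2 → A4: 16+4+16+17+10 = 63
… (106 more)
00 → V3 → P9 → N7 → A4 → A2: 2+14+4+3+10 = 33  ← best
The minimum is 33.
One shortest path: 00 → V3 → P9 → N7 → A4 → A2.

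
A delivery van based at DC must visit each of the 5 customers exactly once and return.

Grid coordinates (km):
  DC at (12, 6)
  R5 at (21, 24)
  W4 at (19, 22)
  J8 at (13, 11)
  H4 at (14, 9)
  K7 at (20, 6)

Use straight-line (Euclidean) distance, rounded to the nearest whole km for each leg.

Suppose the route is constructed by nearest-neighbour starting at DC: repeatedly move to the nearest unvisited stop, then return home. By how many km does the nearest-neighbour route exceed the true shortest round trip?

From DC: H4=4, J8=5, K7=8, W4=17, R5=20 → choose H4 (4).
From H4: J8=2, K7=7, W4=14, R5=17 → choose J8 (2).
From J8: K7=9, W4=13, R5=15 → choose K7 (9).
From K7: W4=16, R5=18 → choose W4 (16).
From W4: R5=3 → choose R5 (3).
NN route DC → H4 → J8 → K7 → W4 → R5 → DC costs 54.
Optimal: DC → H4 → J8 → R5 → W4 → K7 → DC costs 48 (by enumerating all 60 distinct tours).
Excess = 54 − 48 = 6.

6 km longer than the optimal tour.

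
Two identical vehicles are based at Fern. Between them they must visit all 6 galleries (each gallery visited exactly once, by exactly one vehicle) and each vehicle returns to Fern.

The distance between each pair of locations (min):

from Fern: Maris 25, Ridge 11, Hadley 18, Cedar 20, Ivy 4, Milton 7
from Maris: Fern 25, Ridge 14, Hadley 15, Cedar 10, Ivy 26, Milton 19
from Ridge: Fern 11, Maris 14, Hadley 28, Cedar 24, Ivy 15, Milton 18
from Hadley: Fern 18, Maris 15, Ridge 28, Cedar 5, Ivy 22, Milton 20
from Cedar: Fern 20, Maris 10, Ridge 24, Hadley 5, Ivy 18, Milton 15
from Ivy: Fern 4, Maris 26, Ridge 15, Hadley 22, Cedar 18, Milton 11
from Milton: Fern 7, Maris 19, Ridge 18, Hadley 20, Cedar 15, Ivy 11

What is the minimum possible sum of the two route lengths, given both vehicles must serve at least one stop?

There are 2^5 − 1 = 31 ways to divide the 6 stops into two non-empty groups. For each, the best each vehicle can do is its own shortest tour through its group:
  {Maris} + {Ridge, Hadley, Cedar, Ivy, Milton}: 50 + 74 = 124
  {Ridge} + {Maris, Hadley, Cedar, Ivy, Milton}: 22 + 67 = 89
  {Maris, Ridge} + {Hadley, Cedar, Ivy, Milton}: 50 + 53 = 103
  {Hadley} + {Maris, Ridge, Cedar, Ivy, Milton}: 36 + 65 = 101
  {Maris, Hadley} + {Ridge, Cedar, Ivy, Milton}: 58 + 65 = 123
  {Ridge, Hadley} + {Maris, Cedar, Ivy, Milton}: 57 + 58 = 115
  … (31 splits in total)
  {Ivy} + {Maris, Ridge, Hadley, Cedar, Milton}: 8 + 67 = 75  ← best
Best: vehicle 1 Fern → Ivy → Fern = 8; vehicle 2 Fern → Ridge → Maris → Hadley → Cedar → Milton → Fern = 67; combined 75.

Minimum combined distance: 75 min.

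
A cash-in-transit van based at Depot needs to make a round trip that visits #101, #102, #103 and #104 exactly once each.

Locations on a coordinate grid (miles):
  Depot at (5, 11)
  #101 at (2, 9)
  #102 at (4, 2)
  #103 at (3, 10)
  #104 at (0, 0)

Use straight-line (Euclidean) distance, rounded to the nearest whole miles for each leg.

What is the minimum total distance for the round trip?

Depot - #101 - #102 - #103 - #104 - Depot: 4+7+8+10+12 = 41
Depot - #101 - #102 - #104 - #103 - Depot: 4+7+4+10+2 = 27
Depot - #101 - #103 - #102 - #104 - Depot: 4+1+8+4+12 = 29
Depot - #101 - #103 - #104 - #102 - Depot: 4+1+10+4+9 = 28
Depot - #101 - #104 - #102 - #103 - Depot: 4+9+4+8+2 = 27
Depot - #101 - #104 - #103 - #102 - Depot: 4+9+10+8+9 = 40
Depot - #102 - #101 - #103 - #104 - Depot: 9+7+1+10+12 = 39
Depot - #102 - #101 - #104 - #103 - Depot: 9+7+9+10+2 = 37
Depot - #102 - #103 - #101 - #104 - Depot: 9+8+1+9+12 = 39
Depot - #102 - #104 - #101 - #103 - Depot: 9+4+9+1+2 = 25
Depot - #103 - #101 - #102 - #104 - Depot: 2+1+7+4+12 = 26
Depot - #103 - #102 - #101 - #104 - Depot: 2+8+7+9+12 = 38
The minimum is 25.
One optimal route: Depot → #102 → #104 → #101 → #103 → Depot (or its reverse).

Shortest round trip = 25 miles.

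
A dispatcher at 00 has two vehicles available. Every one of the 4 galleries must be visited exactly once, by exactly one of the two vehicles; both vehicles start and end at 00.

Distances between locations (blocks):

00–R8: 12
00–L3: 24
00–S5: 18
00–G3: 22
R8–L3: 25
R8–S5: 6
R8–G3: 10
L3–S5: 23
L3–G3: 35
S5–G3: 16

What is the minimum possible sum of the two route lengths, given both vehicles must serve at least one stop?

104 blocks — the smallest possible combined total.

Check every non-empty split of the stops between the two vehicles; for each half take its own optimal tour:
  {R8} + {L3, S5, G3}: 24 + 85 = 109
  {L3} + {R8, S5, G3}: 48 + 56 = 104
  {R8, L3} + {S5, G3}: 61 + 56 = 117
  {S5} + {R8, L3, G3}: 36 + 81 = 117
  {R8, S5} + {L3, G3}: 36 + 81 = 117
  {L3, S5} + {R8, G3}: 65 + 44 = 109
  … (7 splits in total)
Best: vehicle 1 00 → L3 → 00 = 48; vehicle 2 00 → R8 → S5 → G3 → 00 = 56; combined 104.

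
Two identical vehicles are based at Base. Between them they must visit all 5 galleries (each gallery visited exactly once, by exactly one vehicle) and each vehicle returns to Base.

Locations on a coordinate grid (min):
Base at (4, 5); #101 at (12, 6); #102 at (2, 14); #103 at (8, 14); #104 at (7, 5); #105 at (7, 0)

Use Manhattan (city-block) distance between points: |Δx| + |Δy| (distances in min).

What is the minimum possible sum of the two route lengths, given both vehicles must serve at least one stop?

54 min — the smallest possible combined total.

Try each way of splitting the stops between the two vehicles (each non-empty) and, for each split, find the best tour for each vehicle:
  {#101} + {#102, #103, #104, #105}: 18 + 40 = 58
  {#102} + {#101, #103, #104, #105}: 22 + 44 = 66
  {#101, #102} + {#103, #104, #105}: 38 + 36 = 74
  {#103} + {#101, #102, #104, #105}: 26 + 48 = 74
  {#101, #103} + {#102, #104, #105}: 34 + 38 = 72
  {#102, #103} + {#101, #104, #105}: 30 + 28 = 58
  … (15 splits in total)
  {#101, #102, #103} + {#104, #105}: 38 + 16 = 54  ← best
Best: vehicle 1 Base → #101 → #103 → #102 → Base = 38; vehicle 2 Base → #104 → #105 → Base = 16; combined 54.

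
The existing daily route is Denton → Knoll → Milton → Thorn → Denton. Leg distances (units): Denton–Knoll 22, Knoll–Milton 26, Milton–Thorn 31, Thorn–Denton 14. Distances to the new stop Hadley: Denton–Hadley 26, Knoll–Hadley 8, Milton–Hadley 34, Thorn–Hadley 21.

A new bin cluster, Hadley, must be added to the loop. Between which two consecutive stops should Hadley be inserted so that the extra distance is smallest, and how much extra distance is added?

Insertion cost between consecutive stops i–j is d(i,Hadley) + d(Hadley,j) − d(i,j):
  between Denton and Knoll: 26 + 8 − 22 = 12
  between Knoll and Milton: 8 + 34 − 26 = 16
  between Milton and Thorn: 34 + 21 − 31 = 24
  between Thorn and Denton: 21 + 26 − 14 = 33
Cheapest insertion is between Denton and Knoll, adding 12.
New total = 93 + 12 = 105.

+12 — insert Hadley between Denton and Knoll.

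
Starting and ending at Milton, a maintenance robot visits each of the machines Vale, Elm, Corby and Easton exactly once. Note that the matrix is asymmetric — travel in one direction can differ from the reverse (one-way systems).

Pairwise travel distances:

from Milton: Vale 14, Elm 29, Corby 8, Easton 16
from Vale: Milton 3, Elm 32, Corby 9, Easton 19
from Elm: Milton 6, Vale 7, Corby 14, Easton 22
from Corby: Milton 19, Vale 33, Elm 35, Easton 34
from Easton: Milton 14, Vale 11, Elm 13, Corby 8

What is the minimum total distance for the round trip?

Shortest round trip = 64.

Milton-Vale-Elm-Corby-Easton-Milton: 14+32+14+34+14 = 108
Milton-Vale-Elm-Easton-Corby-Milton: 14+32+22+8+19 = 95
Milton-Vale-Corby-Elm-Easton-Milton: 14+9+35+22+14 = 94
Milton-Vale-Corby-Easton-Elm-Milton: 14+9+34+13+6 = 76
Milton-Vale-Easton-Elm-Corby-Milton: 14+19+13+14+19 = 79
Milton-Vale-Easton-Corby-Elm-Milton: 14+19+8+35+6 = 82
Milton-Elm-Vale-Corby-Easton-Milton: 29+7+9+34+14 = 93
Milton-Elm-Vale-Easton-Corby-Milton: 29+7+19+8+19 = 82
Milton-Elm-Corby-Vale-Easton-Milton: 29+14+33+19+14 = 109
Milton-Elm-Corby-Easton-Vale-Milton: 29+14+34+11+3 = 91
Milton-Elm-Easton-Vale-Corby-Milton: 29+22+11+9+19 = 90
Milton-Elm-Easton-Corby-Vale-Milton: 29+22+8+33+3 = 95
Milton-Corby-Vale-Elm-Easton-Milton: 8+33+32+22+14 = 109
Milton-Corby-Vale-Easton-Elm-Milton: 8+33+19+13+6 = 79
… (10 more)
Milton-Easton-Elm-Vale-Corby-Milton: 16+13+7+9+19 = 64  ← best
The minimum is 64.
One optimal route: Milton → Easton → Elm → Vale → Corby → Milton.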